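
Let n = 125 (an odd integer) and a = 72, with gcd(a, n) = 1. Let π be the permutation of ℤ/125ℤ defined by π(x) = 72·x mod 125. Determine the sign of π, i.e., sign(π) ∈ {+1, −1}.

Trace 13: π^k(13) = [13, 61, 17, 99, 3, 91, 52] for k=0..6.
Cycle lengths of π_72 on ℤ/125ℤ: [100, 20, 4, 1]; 4 cycles in total.
4 cycles on 125: each ℓ→(−1)^(ℓ−1), product (−1)^121 = -1.
(72|125)_J = -1 (Zolotarev's lemma cross-check).

-1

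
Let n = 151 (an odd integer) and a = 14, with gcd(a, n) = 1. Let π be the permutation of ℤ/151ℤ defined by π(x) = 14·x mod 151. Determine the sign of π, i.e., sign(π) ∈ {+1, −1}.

Trace 53: π^k(53) = [53, 138, 120, 19, 115, 100, 41] for k=0..6.
Decompose π into cycles: lengths [150, 1] (2 cycles, including the fixed point 0).
With 2 cycles on 151 points, sign = (−1)^{151−2} = -1.

-1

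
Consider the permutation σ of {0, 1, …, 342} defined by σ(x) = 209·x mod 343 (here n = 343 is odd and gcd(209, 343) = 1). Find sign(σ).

-1

Start at x=342: 342 → 134 → 223 → 302 → 6 → 225 → 34 → … (one orbit).
Cycle lengths of π_209 on ℤ/343ℤ: [98, 98, 98, 14, 14, 14, 2, 2, 2, 1]; 10 cycles in total.
n − c = 343 − 10 = 333; sign = (−1)^333 = -1.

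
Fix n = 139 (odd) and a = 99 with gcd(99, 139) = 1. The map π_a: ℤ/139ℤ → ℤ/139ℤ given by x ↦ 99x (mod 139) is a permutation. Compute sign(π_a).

Trace 57: π^k(57) = [57, 83, 16, 55, 24, 13, 36] for k=0..6.
Cycle type of π: 69×2 + 1; total 3 cycles.
sign(π) = (−1)^{n − #cycles} = (−1)^{139−3} = (−1)^136 = +1.
Zolotarev: (99|139) = +1, matching the cycle-count sign.

+1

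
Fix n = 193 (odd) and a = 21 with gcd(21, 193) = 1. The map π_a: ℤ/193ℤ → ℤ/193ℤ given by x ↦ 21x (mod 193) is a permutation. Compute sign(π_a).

Start at x=166: 166 → 12 → 59 → 81 → 157 → 16 → 143 → … (one orbit).
π_21 has 5 disjoint cycles with lengths [48, 48, 48, 48, 1] on {0,…,192}.
With 5 cycles on 193 points, sign = (−1)^{193−5} = +1.
Via Zolotarev, sign(π_{21}) = (21|193) = +1.

+1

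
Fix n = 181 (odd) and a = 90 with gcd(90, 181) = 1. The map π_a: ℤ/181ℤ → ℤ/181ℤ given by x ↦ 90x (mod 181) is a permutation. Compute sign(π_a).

Start at x=74: 74 → 144 → 109 → 36 → 163 → 9 → 86 → … (one orbit).
Cycle lengths of π_90 on ℤ/181ℤ: [180, 1]; 2 cycles in total.
2 cycles on 181: each ℓ→(−1)^(ℓ−1), product (−1)^179 = -1.
Via Zolotarev, sign(π_{90}) = (90|181) = -1.

-1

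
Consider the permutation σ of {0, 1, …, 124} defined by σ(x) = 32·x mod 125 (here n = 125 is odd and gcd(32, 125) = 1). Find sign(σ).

Start at x=82: 82 → 124 → 93 → 101 → 107 → 49 → 68 → … (one orbit).
12 cycles of lengths [20, 20, 20, 20, 20, 4, 4, 4, 4, 4, 4, 1].
n − c = 125 − 12 = 113; sign = (−1)^113 = -1.
Via Zolotarev, sign(π_{32}) = (32|125) = -1.

-1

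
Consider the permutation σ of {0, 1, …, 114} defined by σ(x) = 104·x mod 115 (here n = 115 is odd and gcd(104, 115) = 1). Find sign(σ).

+1

Start at x=39: 39 → 31 → 4 → 71 → 24 → 81 → 29 → … (one orbit).
The orbit structure of x ↦ 104x mod 115: 9 orbits of sizes [22, 22, 22, 22, 11, 11, 2, 2, 1].
n − c = 115 − 9 = 106; sign = (−1)^106 = +1.
Via Zolotarev, sign(π_{104}) = (104|115) = +1.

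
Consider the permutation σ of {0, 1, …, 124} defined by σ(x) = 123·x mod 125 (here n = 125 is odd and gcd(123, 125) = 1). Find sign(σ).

-1

Orbit of 34 under x↦123x: [34, 57, 11, 103, 44, 37, 51]… (length divides ord_125(123)).
4 cycles of lengths [100, 20, 4, 1].
With 4 cycles on 125 points, sign = (−1)^{125−4} = -1.
The Jacobi symbol (123|125) = -1 (Zolotarev) agrees.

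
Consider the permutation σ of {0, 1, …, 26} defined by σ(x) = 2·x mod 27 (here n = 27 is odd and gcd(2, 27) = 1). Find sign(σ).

-1

Orbit of 19 under x↦2x: [19, 11, 22, 17, 7, 14, 1]… (length divides ord_27(2)).
4 cycles of lengths [18, 6, 2, 1].
27 − 4 = 23 transpositions; sign(π) = (−1)^23 = -1.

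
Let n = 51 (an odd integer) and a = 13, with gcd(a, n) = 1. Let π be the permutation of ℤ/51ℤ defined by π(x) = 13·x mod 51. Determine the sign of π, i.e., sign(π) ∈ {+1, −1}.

+1

Orbit of 1 under x↦13x: [1, 13, 16, 4]… (length divides ord_51(13)).
Cycle type of π: 4×12 + 1×3; total 15 cycles.
sign(π) = (−1)^{n − #cycles} = (−1)^{51−15} = (−1)^36 = +1.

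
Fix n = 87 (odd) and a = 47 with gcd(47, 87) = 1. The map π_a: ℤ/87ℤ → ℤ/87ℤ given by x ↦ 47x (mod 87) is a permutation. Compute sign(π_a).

Trace 11: π^k(11) = [11, 82, 26, 4, 14, 49, 41] for k=0..6.
Cycle lengths of π_47 on ℤ/87ℤ: [28, 28, 28, 2, 1]; 5 cycles in total.
5 cycles on 87: each ℓ→(−1)^(ℓ−1), product (−1)^82 = +1.
Via Zolotarev, sign(π_{47}) = (47|87) = +1.

+1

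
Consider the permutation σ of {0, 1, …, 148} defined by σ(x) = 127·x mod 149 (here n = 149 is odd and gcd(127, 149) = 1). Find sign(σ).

+1

Orbit of 5 under x↦127x: [5, 39, 36, 102, 140, 49, 114]… (length divides ord_149(127)).
π_127 has 5 disjoint cycles with lengths [37, 37, 37, 37, 1] on {0,…,148}.
n − c = 149 − 5 = 144; sign = (−1)^144 = +1.
(127|149)_J = +1 (Zolotarev's lemma cross-check).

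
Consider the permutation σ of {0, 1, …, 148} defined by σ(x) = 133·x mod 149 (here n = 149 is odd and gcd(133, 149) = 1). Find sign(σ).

+1

Orbit of 63 under x↦133x: [63, 35, 36, 20, 127, 54, 30]… (length divides ord_149(133)).
Cycle lengths of π_133 on ℤ/149ℤ: [74, 74, 1]; 3 cycles in total.
3 cycles on 149: each ℓ→(−1)^(ℓ−1), product (−1)^146 = +1.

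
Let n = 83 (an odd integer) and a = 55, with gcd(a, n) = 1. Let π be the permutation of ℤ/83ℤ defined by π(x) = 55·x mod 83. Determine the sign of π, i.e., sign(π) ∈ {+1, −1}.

Start at x=14: 14 → 23 → 20 → 21 → 76 → 30 → 73 → … (one orbit).
Cycle type of π: 82 + 1; total 2 cycles.
Σ(ℓ_i−1) = 83−2 = 81; sign = (−1)^81 = -1.

-1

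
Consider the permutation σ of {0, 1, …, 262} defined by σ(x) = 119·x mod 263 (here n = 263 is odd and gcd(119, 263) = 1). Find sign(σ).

Orbit of 117 under x↦119x: [117, 247, 200, 130, 216, 193, 86]… (length divides ord_263(119)).
2 cycles of lengths [262, 1].
Σ(ℓ_i−1) = 263−2 = 261; sign = (−1)^261 = -1.

-1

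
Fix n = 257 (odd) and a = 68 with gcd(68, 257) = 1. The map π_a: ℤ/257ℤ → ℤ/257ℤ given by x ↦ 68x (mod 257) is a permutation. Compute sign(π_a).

Start at x=121: 121 → 4 → 15 → 249 → 227 → 16 → 60 → … (one orbit).
The orbit structure of x ↦ 68x mod 257: 9 orbits of sizes [32, 32, 32, 32, 32, 32, 32, 32, 1].
n − c = 257 − 9 = 248; sign = (−1)^248 = +1.

+1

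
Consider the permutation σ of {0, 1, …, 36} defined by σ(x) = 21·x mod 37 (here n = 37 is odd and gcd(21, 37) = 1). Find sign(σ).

+1

Orbit of 27 under x↦21x: [27, 12, 30, 1, 21, 34, 11]… (length divides ord_37(21)).
3 cycles of lengths [18, 18, 1].
With 3 cycles on 37 points, sign = (−1)^{37−3} = +1.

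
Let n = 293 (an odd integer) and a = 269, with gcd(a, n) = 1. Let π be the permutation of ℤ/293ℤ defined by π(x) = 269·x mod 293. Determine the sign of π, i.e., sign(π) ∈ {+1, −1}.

+1

Start at x=199: 199 → 205 → 61 → 1 → 269 → 283 → 240 → … (one orbit).
The orbit structure of x ↦ 269x mod 293: 3 orbits of sizes [146, 146, 1].
3 cycles on 293: each ℓ→(−1)^(ℓ−1), product (−1)^290 = +1.
(269|293)_J = +1 (Zolotarev's lemma cross-check).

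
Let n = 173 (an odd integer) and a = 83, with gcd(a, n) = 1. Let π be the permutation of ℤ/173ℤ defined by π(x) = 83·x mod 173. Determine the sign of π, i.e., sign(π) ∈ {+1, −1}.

Trace 140: π^k(140) = [140, 29, 158, 139, 119, 16, 117] for k=0..6.
Cycle type of π: 43×4 + 1; total 5 cycles.
Σ(ℓ_i−1) = 173−5 = 168; sign = (−1)^168 = +1.
Check: (83/173) = +1 by Zolotarev.

+1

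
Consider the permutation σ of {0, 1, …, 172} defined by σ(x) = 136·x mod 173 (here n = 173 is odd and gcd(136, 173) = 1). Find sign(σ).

Start at x=14: 14 → 1 → 136 → 158 → 36 → 52 → 152 → … (one orbit).
π_136 has 5 disjoint cycles with lengths [43, 43, 43, 43, 1] on {0,…,172}.
Σ(ℓ_i−1) = 173−5 = 168; sign = (−1)^168 = +1.
The Jacobi symbol (136|173) = +1 (Zolotarev) agrees.

+1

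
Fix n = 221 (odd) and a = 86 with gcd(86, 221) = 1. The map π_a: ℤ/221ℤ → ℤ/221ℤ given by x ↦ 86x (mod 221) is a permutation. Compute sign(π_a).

-1

Orbit of 86 under x↦86x: [86, 103, 18, 1]… (length divides ord_221(86)).
The orbit structure of x ↦ 86x mod 221: 68 orbits of sizes [4, 4, 4, 4, 4, 4, 4, 4, 4, 4, 4, 4, 4, 4, 4, 4, 4, 4, 4, 4, 4, 4, 4, 4, 4, 4, 4, 4, 4, 4, 4, 4, 4, 4, 4, 4, 4, 4, 4, 4, 4, 4, 4, 4, 4, 4, 4, 4, 4, 4, 4, 1, 1, 1, 1, 1, 1, 1, 1, 1, 1, 1, 1, 1, 1, 1, 1, 1].
n − c = 221 − 68 = 153; sign = (−1)^153 = -1.
Via Zolotarev, sign(π_{86}) = (86|221) = -1.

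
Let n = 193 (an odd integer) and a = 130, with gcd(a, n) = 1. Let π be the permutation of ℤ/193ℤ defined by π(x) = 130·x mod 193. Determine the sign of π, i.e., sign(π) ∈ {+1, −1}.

Orbit of 130 under x↦130x: [130, 109, 81, 108, 144, 192, 63]… (length divides ord_193(130)).
The orbit structure of x ↦ 130x mod 193: 17 orbits of sizes [12, 12, 12, 12, 12, 12, 12, 12, 12, 12, 12, 12, 12, 12, 12, 12, 1].
sign(π) = (−1)^{n − #cycles} = (−1)^{193−17} = (−1)^176 = +1.
The Jacobi symbol (130|193) = +1 (Zolotarev) agrees.

+1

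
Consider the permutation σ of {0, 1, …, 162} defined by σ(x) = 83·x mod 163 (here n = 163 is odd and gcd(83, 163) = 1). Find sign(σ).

+1

Trace 69: π^k(69) = [69, 22, 33, 131, 115, 91, 55] for k=0..6.
π_83 has 3 disjoint cycles with lengths [81, 81, 1] on {0,…,162}.
sign(π) = (−1)^{n − #cycles} = (−1)^{163−3} = (−1)^160 = +1.
Via Zolotarev, sign(π_{83}) = (83|163) = +1.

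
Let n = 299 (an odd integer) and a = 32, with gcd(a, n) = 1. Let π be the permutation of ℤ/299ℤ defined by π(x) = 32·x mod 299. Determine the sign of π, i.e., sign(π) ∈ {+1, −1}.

-1

Trace 233: π^k(233) = [233, 280, 289, 278, 225, 24, 170] for k=0..6.
π_32 has 6 disjoint cycles with lengths [132, 132, 12, 11, 11, 1] on {0,…,298}.
With 6 cycles on 299 points, sign = (−1)^{299−6} = -1.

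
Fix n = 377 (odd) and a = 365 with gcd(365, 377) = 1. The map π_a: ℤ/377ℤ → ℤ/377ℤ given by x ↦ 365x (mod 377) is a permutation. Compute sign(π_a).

-1

Start at x=1: 1 → 365 → 144 → 157 → 1 (one orbit).
π_365 has 104 disjoint cycles with lengths [4, 4, 4, 4, 4, 4, 4, 4, 4, 4, 4, 4, 4, 4, 4, 4, 4, 4, 4, 4, 4, 4, 4, 4, 4, 4, 4, 4, 4, 4, 4, 4, 4, 4, 4, 4, 4, 4, 4, 4, 4, 4, 4, 4, 4, 4, 4, 4, 4, 4, 4, 4, 4, 4, 4, 4, 4, 4, 4, 4, 4, 4, 4, 4, 4, 4, 4, 4, 4, 4, 4, 4, 4, 4, 4, 4, 4, 4, 4, 4, 4, 4, 4, 4, 4, 4, 4, 4, 4, 4, 4, 1, 1, 1, 1, 1, 1, 1, 1, 1, 1, 1, 1, 1] on {0,…,376}.
104 cycles on 377: each ℓ→(−1)^(ℓ−1), product (−1)^273 = -1.
Zolotarev: (365|377) = -1, matching the cycle-count sign.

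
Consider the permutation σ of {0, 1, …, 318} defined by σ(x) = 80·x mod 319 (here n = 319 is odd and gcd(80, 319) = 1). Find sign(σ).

+1

Orbit of 190 under x↦80x: [190, 207, 291, 312, 78, 179, 284]… (length divides ord_319(80)).
The orbit structure of x ↦ 80x mod 319: 9 orbits of sizes [70, 70, 70, 70, 14, 14, 5, 5, 1].
sign(π) = (−1)^{n − #cycles} = (−1)^{319−9} = (−1)^310 = +1.
Zolotarev: (80|319) = +1, matching the cycle-count sign.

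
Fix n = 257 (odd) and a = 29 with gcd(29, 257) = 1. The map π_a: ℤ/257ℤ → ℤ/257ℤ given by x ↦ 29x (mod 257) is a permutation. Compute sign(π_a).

Trace 29: π^k(29) = [29, 70, 231, 17, 236, 162, 72] for k=0..6.
Cycle type of π: 128×2 + 1; total 3 cycles.
sign(π) = (−1)^{n − #cycles} = (−1)^{257−3} = (−1)^254 = +1.

+1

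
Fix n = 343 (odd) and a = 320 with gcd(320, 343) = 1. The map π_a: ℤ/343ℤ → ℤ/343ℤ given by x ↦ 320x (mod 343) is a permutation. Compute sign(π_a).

Orbit of 186 under x↦320x: [186, 181, 296, 52, 176, 68, 151]… (length divides ord_343(320)).
4 cycles of lengths [294, 42, 6, 1].
4 cycles on 343: each ℓ→(−1)^(ℓ−1), product (−1)^339 = -1.

-1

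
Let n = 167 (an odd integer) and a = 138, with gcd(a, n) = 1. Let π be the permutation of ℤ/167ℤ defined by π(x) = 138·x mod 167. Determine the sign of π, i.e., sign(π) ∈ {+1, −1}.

-1

Trace 17: π^k(17) = [17, 8, 102, 48, 111, 121, 165] for k=0..6.
The orbit structure of x ↦ 138x mod 167: 2 orbits of sizes [166, 1].
Σ(ℓ_i−1) = 167−2 = 165; sign = (−1)^165 = -1.
(138|167)_J = -1 (Zolotarev's lemma cross-check).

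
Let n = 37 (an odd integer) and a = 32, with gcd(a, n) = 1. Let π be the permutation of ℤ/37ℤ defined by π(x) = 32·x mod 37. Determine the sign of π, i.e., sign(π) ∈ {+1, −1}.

-1

Trace 15: π^k(15) = [15, 36, 5, 12, 14, 4, 17] for k=0..6.
Cycle type of π: 36 + 1; total 2 cycles.
Σ(ℓ_i−1) = 37−2 = 35; sign = (−1)^35 = -1.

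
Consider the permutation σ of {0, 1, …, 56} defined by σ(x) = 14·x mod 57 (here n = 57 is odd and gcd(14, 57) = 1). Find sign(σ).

Start at x=55: 55 → 29 → 7 → 41 → 4 → 56 → 43 → … (one orbit).
5 cycles of lengths [18, 18, 18, 2, 1].
5 cycles on 57: each ℓ→(−1)^(ℓ−1), product (−1)^52 = +1.
(14|57)_J = +1 (Zolotarev's lemma cross-check).

+1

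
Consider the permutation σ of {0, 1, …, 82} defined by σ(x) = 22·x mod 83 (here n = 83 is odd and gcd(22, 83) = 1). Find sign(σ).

-1

Start at x=76: 76 → 12 → 15 → 81 → 39 → 28 → 35 → … (one orbit).
π_22 has 2 disjoint cycles with lengths [82, 1] on {0,…,82}.
sign(π) = (−1)^{n − #cycles} = (−1)^{83−2} = (−1)^81 = -1.
Check: (22/83) = -1 by Zolotarev.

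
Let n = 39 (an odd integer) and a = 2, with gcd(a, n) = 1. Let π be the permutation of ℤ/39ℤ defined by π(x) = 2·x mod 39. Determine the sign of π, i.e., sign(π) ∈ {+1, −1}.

Start at x=22: 22 → 5 → 10 → 20 → 1 → 2 → 4 → … (one orbit).
Cycle type of π: 12×3 + 2 + 1; total 5 cycles.
Σ(ℓ_i−1) = 39−5 = 34; sign = (−1)^34 = +1.
The Jacobi symbol (2|39) = +1 (Zolotarev) agrees.

+1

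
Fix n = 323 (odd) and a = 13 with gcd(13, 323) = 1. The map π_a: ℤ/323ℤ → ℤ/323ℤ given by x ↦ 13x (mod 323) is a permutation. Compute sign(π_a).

-1

Start at x=259: 259 → 137 → 166 → 220 → 276 → 35 → 132 → … (one orbit).
Decompose π into cycles: lengths [36, 36, 36, 36, 36, 36, 36, 36, 18, 4, 4, 4, 4, 1] (14 cycles, including the fixed point 0).
With 14 cycles on 323 points, sign = (−1)^{323−14} = -1.
Zolotarev: (13|323) = -1, matching the cycle-count sign.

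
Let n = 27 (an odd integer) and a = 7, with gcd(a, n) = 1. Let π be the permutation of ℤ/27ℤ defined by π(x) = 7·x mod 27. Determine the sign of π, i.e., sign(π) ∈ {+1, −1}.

Start at x=16: 16 → 4 → 1 → 7 → 22 → 19 → 25 → … (one orbit).
π_7 has 7 disjoint cycles with lengths [9, 9, 3, 3, 1, 1, 1] on {0,…,26}.
n − c = 27 − 7 = 20; sign = (−1)^20 = +1.

+1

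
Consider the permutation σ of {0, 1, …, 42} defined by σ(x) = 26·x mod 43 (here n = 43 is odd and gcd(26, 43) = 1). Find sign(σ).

-1

Orbit of 21 under x↦26x: [21, 30, 6, 27, 14, 20, 4]… (length divides ord_43(26)).
The orbit structure of x ↦ 26x mod 43: 2 orbits of sizes [42, 1].
sign(π) = (−1)^{n − #cycles} = (−1)^{43−2} = (−1)^41 = -1.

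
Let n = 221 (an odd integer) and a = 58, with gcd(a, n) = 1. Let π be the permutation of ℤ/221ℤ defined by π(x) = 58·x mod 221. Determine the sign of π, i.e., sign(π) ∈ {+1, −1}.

Orbit of 37 under x↦58x: [37, 157, 45, 179, 216, 152, 197]… (length divides ord_221(58)).
The orbit structure of x ↦ 58x mod 221: 7 orbits of sizes [48, 48, 48, 48, 16, 12, 1].
221 − 7 = 214 transpositions; sign(π) = (−1)^214 = +1.
Via Zolotarev, sign(π_{58}) = (58|221) = +1.

+1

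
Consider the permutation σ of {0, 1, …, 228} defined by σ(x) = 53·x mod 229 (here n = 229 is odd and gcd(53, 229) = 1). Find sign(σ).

+1

Start at x=1: 1 → 53 → 61 → 27 → 57 → 44 → 42 → … (one orbit).
Decompose π into cycles: lengths [19, 19, 19, 19, 19, 19, 19, 19, 19, 19, 19, 19, 1] (13 cycles, including the fixed point 0).
n − c = 229 − 13 = 216; sign = (−1)^216 = +1.
The Jacobi symbol (53|229) = +1 (Zolotarev) agrees.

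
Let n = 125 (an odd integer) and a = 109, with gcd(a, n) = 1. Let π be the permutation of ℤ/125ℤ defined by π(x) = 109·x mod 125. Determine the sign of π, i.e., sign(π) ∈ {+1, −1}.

+1

Start at x=31: 31 → 4 → 61 → 24 → 116 → 19 → 71 → … (one orbit).
The orbit structure of x ↦ 109x mod 125: 7 orbits of sizes [50, 50, 10, 10, 2, 2, 1].
With 7 cycles on 125 points, sign = (−1)^{125−7} = +1.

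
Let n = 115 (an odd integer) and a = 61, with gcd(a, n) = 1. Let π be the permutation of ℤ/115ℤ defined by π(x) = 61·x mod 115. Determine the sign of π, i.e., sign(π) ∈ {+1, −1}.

Start at x=11: 11 → 96 → 106 → 26 → 91 → 31 → 51 → … (one orbit).
Cycle lengths of π_61 on ℤ/115ℤ: [22, 22, 22, 22, 22, 1, 1, 1, 1, 1]; 10 cycles in total.
sign(π) = (−1)^{n − #cycles} = (−1)^{115−10} = (−1)^105 = -1.
Via Zolotarev, sign(π_{61}) = (61|115) = -1.

-1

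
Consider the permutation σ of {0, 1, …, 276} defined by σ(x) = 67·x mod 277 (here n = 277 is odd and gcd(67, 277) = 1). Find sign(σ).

Trace 71: π^k(71) = [71, 48, 169, 243, 215, 1, 67] for k=0..6.
π_67 has 5 disjoint cycles with lengths [69, 69, 69, 69, 1] on {0,…,276}.
Σ(ℓ_i−1) = 277−5 = 272; sign = (−1)^272 = +1.

+1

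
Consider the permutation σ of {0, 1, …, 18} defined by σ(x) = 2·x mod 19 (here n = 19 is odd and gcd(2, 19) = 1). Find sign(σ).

-1

Start at x=16: 16 → 13 → 7 → 14 → 9 → 18 → 17 → … (one orbit).
π_2 has 2 disjoint cycles with lengths [18, 1] on {0,…,18}.
Σ(ℓ_i−1) = 19−2 = 17; sign = (−1)^17 = -1.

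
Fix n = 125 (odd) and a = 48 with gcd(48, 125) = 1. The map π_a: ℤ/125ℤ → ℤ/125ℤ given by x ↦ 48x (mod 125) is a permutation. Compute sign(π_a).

Trace 43: π^k(43) = [43, 64, 72, 81, 13, 124, 77] for k=0..6.
Cycle type of π: 100 + 20 + 4 + 1; total 4 cycles.
n − c = 125 − 4 = 121; sign = (−1)^121 = -1.
(48|125)_J = -1 (Zolotarev's lemma cross-check).

-1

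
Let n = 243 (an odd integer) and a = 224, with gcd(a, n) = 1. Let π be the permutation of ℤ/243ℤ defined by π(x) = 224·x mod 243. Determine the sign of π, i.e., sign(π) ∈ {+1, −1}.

-1

Trace 109: π^k(109) = [109, 116, 226, 80, 181, 206, 217] for k=0..6.
The orbit structure of x ↦ 224x mod 243: 14 orbits of sizes [54, 54, 54, 18, 18, 18, 6, 6, 6, 2, 2, 2, 2, 1].
With 14 cycles on 243 points, sign = (−1)^{243−14} = -1.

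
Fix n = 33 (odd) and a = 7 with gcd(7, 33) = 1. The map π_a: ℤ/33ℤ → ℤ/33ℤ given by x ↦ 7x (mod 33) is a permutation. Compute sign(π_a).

-1

Start at x=1: 1 → 7 → 16 → 13 → 25 → 10 → 4 → … (one orbit).
Decompose π into cycles: lengths [10, 10, 10, 1, 1, 1] (6 cycles, including the fixed point 0).
Σ(ℓ_i−1) = 33−6 = 27; sign = (−1)^27 = -1.
Check: (7/33) = -1 by Zolotarev.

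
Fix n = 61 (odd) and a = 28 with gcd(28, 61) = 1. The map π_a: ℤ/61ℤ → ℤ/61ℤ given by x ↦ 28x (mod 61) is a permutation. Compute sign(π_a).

-1

Start at x=8: 8 → 41 → 50 → 58 → 38 → 27 → 24 → … (one orbit).
Cycle lengths of π_28 on ℤ/61ℤ: [20, 20, 20, 1]; 4 cycles in total.
sign(π) = (−1)^{n − #cycles} = (−1)^{61−4} = (−1)^57 = -1.
(28|61)_J = -1 (Zolotarev's lemma cross-check).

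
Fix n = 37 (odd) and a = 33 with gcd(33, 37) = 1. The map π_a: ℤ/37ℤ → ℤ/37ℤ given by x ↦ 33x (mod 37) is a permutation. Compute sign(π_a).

+1

Orbit of 33 under x↦33x: [33, 16, 10, 34, 12, 26, 7]… (length divides ord_37(33)).
The orbit structure of x ↦ 33x mod 37: 5 orbits of sizes [9, 9, 9, 9, 1].
Σ(ℓ_i−1) = 37−5 = 32; sign = (−1)^32 = +1.
Via Zolotarev, sign(π_{33}) = (33|37) = +1.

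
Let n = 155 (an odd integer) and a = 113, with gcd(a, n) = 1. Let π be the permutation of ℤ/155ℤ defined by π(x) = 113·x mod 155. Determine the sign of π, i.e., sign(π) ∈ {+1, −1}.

-1

Start at x=132: 132 → 36 → 38 → 109 → 72 → 76 → 63 → … (one orbit).
Cycle lengths of π_113 on ℤ/155ℤ: [60, 60, 15, 15, 4, 1]; 6 cycles in total.
n − c = 155 − 6 = 149; sign = (−1)^149 = -1.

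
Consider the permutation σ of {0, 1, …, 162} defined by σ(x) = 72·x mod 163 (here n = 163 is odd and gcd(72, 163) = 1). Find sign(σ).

-1

Trace 109: π^k(109) = [109, 24, 98, 47, 124, 126, 107] for k=0..6.
Decompose π into cycles: lengths [162, 1] (2 cycles, including the fixed point 0).
Σ(ℓ_i−1) = 163−2 = 161; sign = (−1)^161 = -1.
Zolotarev: (72|163) = -1, matching the cycle-count sign.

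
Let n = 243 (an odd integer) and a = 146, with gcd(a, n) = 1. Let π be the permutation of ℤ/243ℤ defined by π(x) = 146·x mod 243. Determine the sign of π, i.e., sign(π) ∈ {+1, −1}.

Trace 113: π^k(113) = [113, 217, 92, 67, 62, 61, 158] for k=0..6.
The orbit structure of x ↦ 146x mod 243: 6 orbits of sizes [162, 54, 18, 6, 2, 1].
6 cycles on 243: each ℓ→(−1)^(ℓ−1), product (−1)^237 = -1.

-1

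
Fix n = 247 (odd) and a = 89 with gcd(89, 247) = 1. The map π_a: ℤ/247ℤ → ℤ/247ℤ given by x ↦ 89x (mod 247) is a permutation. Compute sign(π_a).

+1

Trace 17: π^k(17) = [17, 31, 42, 33, 220, 67, 35] for k=0..6.
9 cycles of lengths [36, 36, 36, 36, 36, 36, 18, 12, 1].
With 9 cycles on 247 points, sign = (−1)^{247−9} = +1.
Zolotarev: (89|247) = +1, matching the cycle-count sign.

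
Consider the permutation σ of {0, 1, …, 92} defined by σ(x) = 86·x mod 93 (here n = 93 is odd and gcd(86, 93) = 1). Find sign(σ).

Orbit of 17 under x↦86x: [17, 67, 89, 28, 83, 70, 68]… (length divides ord_93(86)).
The orbit structure of x ↦ 86x mod 93: 5 orbits of sizes [30, 30, 30, 2, 1].
n − c = 93 − 5 = 88; sign = (−1)^88 = +1.

+1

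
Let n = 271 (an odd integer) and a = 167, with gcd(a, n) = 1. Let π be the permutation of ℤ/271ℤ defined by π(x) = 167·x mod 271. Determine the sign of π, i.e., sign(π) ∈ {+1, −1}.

Orbit of 178 under x↦167x: [178, 187, 64, 119, 90, 125, 8]… (length divides ord_271(167)).
The orbit structure of x ↦ 167x mod 271: 7 orbits of sizes [45, 45, 45, 45, 45, 45, 1].
Σ(ℓ_i−1) = 271−7 = 264; sign = (−1)^264 = +1.
(167|271)_J = +1 (Zolotarev's lemma cross-check).

+1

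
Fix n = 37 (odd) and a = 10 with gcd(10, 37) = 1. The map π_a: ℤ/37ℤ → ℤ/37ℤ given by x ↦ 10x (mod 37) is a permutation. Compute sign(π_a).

+1

Trace 1: π^k(1) = [1, 10, 26] for k=0..2.
π_10 has 13 disjoint cycles with lengths [3, 3, 3, 3, 3, 3, 3, 3, 3, 3, 3, 3, 1] on {0,…,36}.
13 cycles on 37: each ℓ→(−1)^(ℓ−1), product (−1)^24 = +1.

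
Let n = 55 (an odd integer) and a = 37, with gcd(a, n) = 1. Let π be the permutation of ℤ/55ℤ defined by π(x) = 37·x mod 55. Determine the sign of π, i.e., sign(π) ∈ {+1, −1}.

-1

Trace 12: π^k(12) = [12, 4, 38, 31, 47, 34, 48] for k=0..6.
Cycle lengths of π_37 on ℤ/55ℤ: [20, 20, 5, 5, 4, 1]; 6 cycles in total.
55 − 6 = 49 transpositions; sign(π) = (−1)^49 = -1.
(37|55)_J = -1 (Zolotarev's lemma cross-check).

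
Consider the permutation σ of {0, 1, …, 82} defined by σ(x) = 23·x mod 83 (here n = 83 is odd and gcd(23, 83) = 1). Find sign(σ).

+1

Orbit of 29 under x↦23x: [29, 3, 69, 10, 64, 61, 75]… (length divides ord_83(23)).
Cycle type of π: 41×2 + 1; total 3 cycles.
Σ(ℓ_i−1) = 83−3 = 80; sign = (−1)^80 = +1.
Via Zolotarev, sign(π_{23}) = (23|83) = +1.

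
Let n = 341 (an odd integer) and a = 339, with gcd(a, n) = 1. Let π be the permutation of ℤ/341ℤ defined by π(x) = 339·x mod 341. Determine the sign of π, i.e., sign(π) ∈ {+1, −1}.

-1

Start at x=170: 170 → 1 → 339 → 4 → 333 → 16 → 309 → … (one orbit).
The orbit structure of x ↦ 339x mod 341: 36 orbits of sizes [10, 10, 10, 10, 10, 10, 10, 10, 10, 10, 10, 10, 10, 10, 10, 10, 10, 10, 10, 10, 10, 10, 10, 10, 10, 10, 10, 10, 10, 10, 10, 10, 10, 5, 5, 1].
sign(π) = (−1)^{n − #cycles} = (−1)^{341−36} = (−1)^305 = -1.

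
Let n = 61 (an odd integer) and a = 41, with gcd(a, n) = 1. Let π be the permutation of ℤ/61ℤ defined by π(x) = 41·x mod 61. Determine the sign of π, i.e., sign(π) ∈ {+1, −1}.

+1

Start at x=20: 20 → 27 → 9 → 3 → 1 → 41 → 34 → … (one orbit).
Cycle type of π: 10×6 + 1; total 7 cycles.
n − c = 61 − 7 = 54; sign = (−1)^54 = +1.
Check: (41/61) = +1 by Zolotarev.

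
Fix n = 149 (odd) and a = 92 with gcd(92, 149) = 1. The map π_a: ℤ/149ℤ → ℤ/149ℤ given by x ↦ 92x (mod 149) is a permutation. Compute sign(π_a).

-1

Start at x=82: 82 → 94 → 6 → 105 → 124 → 84 → 129 → … (one orbit).
Cycle lengths of π_92 on ℤ/149ℤ: [148, 1]; 2 cycles in total.
n − c = 149 − 2 = 147; sign = (−1)^147 = -1.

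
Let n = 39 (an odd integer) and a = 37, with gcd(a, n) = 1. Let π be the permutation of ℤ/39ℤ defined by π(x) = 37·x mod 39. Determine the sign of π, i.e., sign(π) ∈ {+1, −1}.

-1

Trace 7: π^k(7) = [7, 25, 28, 22, 34, 10, 19] for k=0..6.
Decompose π into cycles: lengths [12, 12, 12, 1, 1, 1] (6 cycles, including the fixed point 0).
With 6 cycles on 39 points, sign = (−1)^{39−6} = -1.
The Jacobi symbol (37|39) = -1 (Zolotarev) agrees.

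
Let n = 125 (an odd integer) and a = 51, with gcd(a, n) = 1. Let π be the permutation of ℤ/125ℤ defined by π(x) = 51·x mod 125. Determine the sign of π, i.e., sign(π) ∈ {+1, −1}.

Trace 76: π^k(76) = [76, 1, 51, 101, 26] for k=0..4.
The orbit structure of x ↦ 51x mod 125: 45 orbits of sizes [5, 5, 5, 5, 5, 5, 5, 5, 5, 5, 5, 5, 5, 5, 5, 5, 5, 5, 5, 5, 1, 1, 1, 1, 1, 1, 1, 1, 1, 1, 1, 1, 1, 1, 1, 1, 1, 1, 1, 1, 1, 1, 1, 1, 1].
n − c = 125 − 45 = 80; sign = (−1)^80 = +1.
Via Zolotarev, sign(π_{51}) = (51|125) = +1.

+1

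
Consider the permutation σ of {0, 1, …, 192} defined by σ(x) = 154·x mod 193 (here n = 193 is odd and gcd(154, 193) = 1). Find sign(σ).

-1

Trace 119: π^k(119) = [119, 184, 158, 14, 33, 64, 13] for k=0..6.
Decompose π into cycles: lengths [64, 64, 64, 1] (4 cycles, including the fixed point 0).
4 cycles on 193: each ℓ→(−1)^(ℓ−1), product (−1)^189 = -1.
Zolotarev: (154|193) = -1, matching the cycle-count sign.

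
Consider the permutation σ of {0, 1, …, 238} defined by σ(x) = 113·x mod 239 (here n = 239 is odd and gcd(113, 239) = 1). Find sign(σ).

Orbit of 75 under x↦113x: [75, 110, 2, 226, 204, 108, 15]… (length divides ord_239(113)).
3 cycles of lengths [119, 119, 1].
3 cycles on 239: each ℓ→(−1)^(ℓ−1), product (−1)^236 = +1.

+1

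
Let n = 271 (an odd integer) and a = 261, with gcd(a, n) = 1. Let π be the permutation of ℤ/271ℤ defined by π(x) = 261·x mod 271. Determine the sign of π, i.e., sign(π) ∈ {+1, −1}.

Orbit of 1 under x↦261x: [1, 261, 100, 84, 244, 270, 10]… (length divides ord_271(261)).
π_261 has 28 disjoint cycles with lengths [10, 10, 10, 10, 10, 10, 10, 10, 10, 10, 10, 10, 10, 10, 10, 10, 10, 10, 10, 10, 10, 10, 10, 10, 10, 10, 10, 1] on {0,…,270}.
28 cycles on 271: each ℓ→(−1)^(ℓ−1), product (−1)^243 = -1.

-1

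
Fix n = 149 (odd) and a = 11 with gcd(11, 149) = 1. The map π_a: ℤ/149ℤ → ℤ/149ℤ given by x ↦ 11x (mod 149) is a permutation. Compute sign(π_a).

Trace 17: π^k(17) = [17, 38, 120, 128, 67, 141, 61] for k=0..6.
π_11 has 2 disjoint cycles with lengths [148, 1] on {0,…,148}.
2 cycles on 149: each ℓ→(−1)^(ℓ−1), product (−1)^147 = -1.
The Jacobi symbol (11|149) = -1 (Zolotarev) agrees.

-1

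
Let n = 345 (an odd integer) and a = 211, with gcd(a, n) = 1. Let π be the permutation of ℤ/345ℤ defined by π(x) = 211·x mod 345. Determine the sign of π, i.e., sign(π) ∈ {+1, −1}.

Orbit of 331 under x↦211x: [331, 151, 121, 1, 211, 16, 271]… (length divides ord_345(211)).
Decompose π into cycles: lengths [11, 11, 11, 11, 11, 11, 11, 11, 11, 11, 11, 11, 11, 11, 11, 11, 11, 11, 11, 11, 11, 11, 11, 11, 11, 11, 11, 11, 11, 11, 1, 1, 1, 1, 1, 1, 1, 1, 1, 1, 1, 1, 1, 1, 1] (45 cycles, including the fixed point 0).
345 − 45 = 300 transpositions; sign(π) = (−1)^300 = +1.

+1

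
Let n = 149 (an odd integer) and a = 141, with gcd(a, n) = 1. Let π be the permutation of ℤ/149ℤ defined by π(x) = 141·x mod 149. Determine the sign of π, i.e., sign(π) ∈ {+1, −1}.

-1

Orbit of 134 under x↦141x: [134, 120, 83, 81, 97, 118, 99]… (length divides ord_149(141)).
Decompose π into cycles: lengths [148, 1] (2 cycles, including the fixed point 0).
Σ(ℓ_i−1) = 149−2 = 147; sign = (−1)^147 = -1.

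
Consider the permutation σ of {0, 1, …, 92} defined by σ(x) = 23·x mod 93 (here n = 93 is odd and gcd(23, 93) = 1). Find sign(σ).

Trace 89: π^k(89) = [89, 1, 23, 64, 77, 4, 92] for k=0..6.
11 cycles of lengths [10, 10, 10, 10, 10, 10, 10, 10, 10, 2, 1].
11 cycles on 93: each ℓ→(−1)^(ℓ−1), product (−1)^82 = +1.

+1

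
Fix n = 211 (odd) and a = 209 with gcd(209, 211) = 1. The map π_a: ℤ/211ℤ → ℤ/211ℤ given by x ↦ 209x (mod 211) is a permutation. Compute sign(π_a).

+1

Start at x=65: 65 → 81 → 49 → 113 → 196 → 30 → 151 → … (one orbit).
The orbit structure of x ↦ 209x mod 211: 3 orbits of sizes [105, 105, 1].
sign(π) = (−1)^{n − #cycles} = (−1)^{211−3} = (−1)^208 = +1.
The Jacobi symbol (209|211) = +1 (Zolotarev) agrees.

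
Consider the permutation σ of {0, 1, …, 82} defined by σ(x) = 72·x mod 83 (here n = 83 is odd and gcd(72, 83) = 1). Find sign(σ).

Start at x=17: 17 → 62 → 65 → 32 → 63 → 54 → 70 → … (one orbit).
Decompose π into cycles: lengths [82, 1] (2 cycles, including the fixed point 0).
n − c = 83 − 2 = 81; sign = (−1)^81 = -1.
Zolotarev: (72|83) = -1, matching the cycle-count sign.

-1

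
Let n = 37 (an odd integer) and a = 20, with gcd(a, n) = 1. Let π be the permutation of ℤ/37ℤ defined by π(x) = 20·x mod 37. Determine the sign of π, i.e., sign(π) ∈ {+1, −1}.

Trace 2: π^k(2) = [2, 3, 23, 16, 24, 36, 17] for k=0..6.
Decompose π into cycles: lengths [36, 1] (2 cycles, including the fixed point 0).
Σ(ℓ_i−1) = 37−2 = 35; sign = (−1)^35 = -1.
Zolotarev: (20|37) = -1, matching the cycle-count sign.

-1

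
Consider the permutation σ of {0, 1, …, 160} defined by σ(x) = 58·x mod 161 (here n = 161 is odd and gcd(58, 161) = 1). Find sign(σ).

+1

Start at x=64: 64 → 9 → 39 → 8 → 142 → 25 → 1 → … (one orbit).
Cycle lengths of π_58 on ℤ/161ℤ: [33, 33, 33, 33, 11, 11, 3, 3, 1]; 9 cycles in total.
With 9 cycles on 161 points, sign = (−1)^{161−9} = +1.
The Jacobi symbol (58|161) = +1 (Zolotarev) agrees.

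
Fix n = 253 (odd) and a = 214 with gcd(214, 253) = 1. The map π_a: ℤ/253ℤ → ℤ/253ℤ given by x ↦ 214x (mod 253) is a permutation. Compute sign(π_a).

-1

Trace 78: π^k(78) = [78, 247, 234, 235, 196, 199, 82] for k=0..6.
The orbit structure of x ↦ 214x mod 253: 6 orbits of sizes [110, 110, 22, 5, 5, 1].
n − c = 253 − 6 = 247; sign = (−1)^247 = -1.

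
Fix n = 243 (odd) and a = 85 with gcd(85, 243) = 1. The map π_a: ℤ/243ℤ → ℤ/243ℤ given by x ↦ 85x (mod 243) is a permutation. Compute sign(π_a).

+1

Trace 79: π^k(79) = [79, 154, 211, 196, 136, 139, 151] for k=0..6.
The orbit structure of x ↦ 85x mod 243: 11 orbits of sizes [81, 81, 27, 27, 9, 9, 3, 3, 1, 1, 1].
With 11 cycles on 243 points, sign = (−1)^{243−11} = +1.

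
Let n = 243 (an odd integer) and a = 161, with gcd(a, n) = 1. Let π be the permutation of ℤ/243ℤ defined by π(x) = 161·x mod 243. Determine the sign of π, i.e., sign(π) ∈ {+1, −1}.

-1

Start at x=163: 163 → 242 → 82 → 80 → 1 → 161 → 163 (one orbit).
The orbit structure of x ↦ 161x mod 243: 68 orbits of sizes [6, 6, 6, 6, 6, 6, 6, 6, 6, 6, 6, 6, 6, 6, 6, 6, 6, 6, 6, 6, 6, 6, 6, 6, 6, 6, 6, 2, 2, 2, 2, 2, 2, 2, 2, 2, 2, 2, 2, 2, 2, 2, 2, 2, 2, 2, 2, 2, 2, 2, 2, 2, 2, 2, 2, 2, 2, 2, 2, 2, 2, 2, 2, 2, 2, 2, 2, 1].
n − c = 243 − 68 = 175; sign = (−1)^175 = -1.
Via Zolotarev, sign(π_{161}) = (161|243) = -1.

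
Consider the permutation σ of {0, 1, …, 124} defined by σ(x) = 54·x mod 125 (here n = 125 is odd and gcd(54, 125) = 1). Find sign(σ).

Trace 6: π^k(6) = [6, 74, 121, 34, 86, 19, 26] for k=0..6.
π_54 has 7 disjoint cycles with lengths [50, 50, 10, 10, 2, 2, 1] on {0,…,124}.
7 cycles on 125: each ℓ→(−1)^(ℓ−1), product (−1)^118 = +1.
The Jacobi symbol (54|125) = +1 (Zolotarev) agrees.

+1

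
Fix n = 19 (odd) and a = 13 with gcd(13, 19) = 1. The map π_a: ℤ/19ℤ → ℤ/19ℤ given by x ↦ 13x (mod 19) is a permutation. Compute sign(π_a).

-1

Orbit of 14 under x↦13x: [14, 11, 10, 16, 18, 6, 2]… (length divides ord_19(13)).
Cycle lengths of π_13 on ℤ/19ℤ: [18, 1]; 2 cycles in total.
With 2 cycles on 19 points, sign = (−1)^{19−2} = -1.
The Jacobi symbol (13|19) = -1 (Zolotarev) agrees.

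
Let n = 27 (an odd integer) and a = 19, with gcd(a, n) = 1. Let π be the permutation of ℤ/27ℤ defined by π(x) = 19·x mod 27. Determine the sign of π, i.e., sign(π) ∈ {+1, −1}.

+1

Orbit of 1 under x↦19x: [1, 19, 10]… (length divides ord_27(19)).
Decompose π into cycles: lengths [3, 3, 3, 3, 3, 3, 1, 1, 1, 1, 1, 1, 1, 1, 1] (15 cycles, including the fixed point 0).
n − c = 27 − 15 = 12; sign = (−1)^12 = +1.
(19|27)_J = +1 (Zolotarev's lemma cross-check).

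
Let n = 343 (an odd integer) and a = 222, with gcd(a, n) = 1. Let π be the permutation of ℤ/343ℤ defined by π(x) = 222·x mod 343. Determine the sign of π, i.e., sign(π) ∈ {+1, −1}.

-1

Start at x=66: 66 → 246 → 75 → 186 → 132 → 149 → 150 → … (one orbit).
4 cycles of lengths [294, 42, 6, 1].
4 cycles on 343: each ℓ→(−1)^(ℓ−1), product (−1)^339 = -1.
Check: (222/343) = -1 by Zolotarev.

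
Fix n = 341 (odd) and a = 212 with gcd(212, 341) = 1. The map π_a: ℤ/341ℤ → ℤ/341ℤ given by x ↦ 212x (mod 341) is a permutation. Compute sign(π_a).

Start at x=218: 218 → 181 → 180 → 309 → 36 → 130 → 280 → … (one orbit).
The orbit structure of x ↦ 212x mod 341: 18 orbits of sizes [30, 30, 30, 30, 30, 30, 30, 30, 30, 30, 6, 6, 6, 6, 6, 5, 5, 1].
341 − 18 = 323 transpositions; sign(π) = (−1)^323 = -1.

-1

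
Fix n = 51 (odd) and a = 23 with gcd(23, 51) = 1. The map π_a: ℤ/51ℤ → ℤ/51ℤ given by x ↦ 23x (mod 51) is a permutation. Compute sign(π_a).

+1

Trace 43: π^k(43) = [43, 20, 1, 23, 19, 29, 4] for k=0..6.
The orbit structure of x ↦ 23x mod 51: 5 orbits of sizes [16, 16, 16, 2, 1].
Σ(ℓ_i−1) = 51−5 = 46; sign = (−1)^46 = +1.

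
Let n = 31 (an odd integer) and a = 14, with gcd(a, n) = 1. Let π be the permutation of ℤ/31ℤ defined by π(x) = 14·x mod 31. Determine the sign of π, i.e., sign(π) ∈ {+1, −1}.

+1

Trace 10: π^k(10) = [10, 16, 7, 5, 8, 19, 18] for k=0..6.
π_14 has 3 disjoint cycles with lengths [15, 15, 1] on {0,…,30}.
Σ(ℓ_i−1) = 31−3 = 28; sign = (−1)^28 = +1.
(14|31)_J = +1 (Zolotarev's lemma cross-check).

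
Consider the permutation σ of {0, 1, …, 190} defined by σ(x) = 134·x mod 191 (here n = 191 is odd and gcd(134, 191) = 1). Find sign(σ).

+1

Start at x=27: 27 → 180 → 54 → 169 → 108 → 147 → 25 → … (one orbit).
Cycle type of π: 95×2 + 1; total 3 cycles.
Σ(ℓ_i−1) = 191−3 = 188; sign = (−1)^188 = +1.
The Jacobi symbol (134|191) = +1 (Zolotarev) agrees.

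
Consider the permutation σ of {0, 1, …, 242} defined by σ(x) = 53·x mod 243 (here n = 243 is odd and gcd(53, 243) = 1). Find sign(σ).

Trace 188: π^k(188) = [188, 1, 53, 136, 161, 28, 26] for k=0..6.
The orbit structure of x ↦ 53x mod 243: 32 orbits of sizes [18, 18, 18, 18, 18, 18, 18, 18, 18, 6, 6, 6, 6, 6, 6, 6, 6, 6, 2, 2, 2, 2, 2, 2, 2, 2, 2, 2, 2, 2, 2, 1].
With 32 cycles on 243 points, sign = (−1)^{243−32} = -1.

-1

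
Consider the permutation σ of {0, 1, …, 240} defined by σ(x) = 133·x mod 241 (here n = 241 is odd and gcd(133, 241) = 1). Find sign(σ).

+1

Start at x=41: 41 → 151 → 80 → 36 → 209 → 82 → 61 → … (one orbit).
Decompose π into cycles: lengths [120, 120, 1] (3 cycles, including the fixed point 0).
241 − 3 = 238 transpositions; sign(π) = (−1)^238 = +1.
Zolotarev: (133|241) = +1, matching the cycle-count sign.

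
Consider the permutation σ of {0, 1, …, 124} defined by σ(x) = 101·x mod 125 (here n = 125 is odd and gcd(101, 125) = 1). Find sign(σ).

+1

Start at x=76: 76 → 51 → 26 → 1 → 101 → 76 (one orbit).
Decompose π into cycles: lengths [5, 5, 5, 5, 5, 5, 5, 5, 5, 5, 5, 5, 5, 5, 5, 5, 5, 5, 5, 5, 1, 1, 1, 1, 1, 1, 1, 1, 1, 1, 1, 1, 1, 1, 1, 1, 1, 1, 1, 1, 1, 1, 1, 1, 1] (45 cycles, including the fixed point 0).
125 − 45 = 80 transpositions; sign(π) = (−1)^80 = +1.
Via Zolotarev, sign(π_{101}) = (101|125) = +1.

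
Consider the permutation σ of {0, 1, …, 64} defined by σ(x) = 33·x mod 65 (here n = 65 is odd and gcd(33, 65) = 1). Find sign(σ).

Start at x=61: 61 → 63 → 64 → 32 → 16 → 8 → 4 → … (one orbit).
Decompose π into cycles: lengths [12, 12, 12, 12, 12, 4, 1] (7 cycles, including the fixed point 0).
65 − 7 = 58 transpositions; sign(π) = (−1)^58 = +1.
The Jacobi symbol (33|65) = +1 (Zolotarev) agrees.

+1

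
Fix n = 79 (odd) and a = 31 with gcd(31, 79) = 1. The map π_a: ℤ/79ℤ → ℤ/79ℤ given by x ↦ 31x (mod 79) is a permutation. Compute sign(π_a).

Orbit of 26 under x↦31x: [26, 16, 22, 50, 49, 18, 5]… (length divides ord_79(31)).
Cycle lengths of π_31 on ℤ/79ℤ: [39, 39, 1]; 3 cycles in total.
With 3 cycles on 79 points, sign = (−1)^{79−3} = +1.

+1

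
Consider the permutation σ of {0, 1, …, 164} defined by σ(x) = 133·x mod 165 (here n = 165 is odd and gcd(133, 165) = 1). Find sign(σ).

-1

Orbit of 1 under x↦133x: [1, 133, 34, 67]… (length divides ord_165(133)).
Cycle type of π: 4×33 + 1×33; total 66 cycles.
sign(π) = (−1)^{n − #cycles} = (−1)^{165−66} = (−1)^99 = -1.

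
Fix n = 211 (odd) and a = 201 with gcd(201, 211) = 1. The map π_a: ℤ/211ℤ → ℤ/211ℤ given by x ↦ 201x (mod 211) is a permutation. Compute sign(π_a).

Orbit of 71 under x↦201x: [71, 134, 137, 107, 196, 150, 188]… (length divides ord_211(201)).
π_201 has 15 disjoint cycles with lengths [15, 15, 15, 15, 15, 15, 15, 15, 15, 15, 15, 15, 15, 15, 1] on {0,…,210}.
15 cycles on 211: each ℓ→(−1)^(ℓ−1), product (−1)^196 = +1.

+1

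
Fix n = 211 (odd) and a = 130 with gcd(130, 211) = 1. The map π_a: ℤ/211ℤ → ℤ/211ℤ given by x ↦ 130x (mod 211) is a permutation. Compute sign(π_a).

-1

Start at x=86: 86 → 208 → 32 → 151 → 7 → 66 → 140 → … (one orbit).
Cycle lengths of π_130 on ℤ/211ℤ: [210, 1]; 2 cycles in total.
sign(π) = (−1)^{n − #cycles} = (−1)^{211−2} = (−1)^209 = -1.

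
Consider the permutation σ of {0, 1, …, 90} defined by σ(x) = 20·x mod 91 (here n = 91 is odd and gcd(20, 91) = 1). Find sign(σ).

+1

Trace 34: π^k(34) = [34, 43, 41, 1, 20, 36, 83] for k=0..6.
Decompose π into cycles: lengths [12, 12, 12, 12, 12, 12, 12, 2, 2, 2, 1] (11 cycles, including the fixed point 0).
sign(π) = (−1)^{n − #cycles} = (−1)^{91−11} = (−1)^80 = +1.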